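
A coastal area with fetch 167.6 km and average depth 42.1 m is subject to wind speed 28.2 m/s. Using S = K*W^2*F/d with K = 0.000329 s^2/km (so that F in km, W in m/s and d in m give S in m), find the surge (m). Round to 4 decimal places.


S = K * W^2 * F / d
W^2 = 28.2^2 = 795.24
S = 0.000329 * 795.24 * 167.6 / 42.1
Numerator = 0.000329 * 795.24 * 167.6 = 43.849852
S = 43.849852 / 42.1 = 1.0416 m

1.0416


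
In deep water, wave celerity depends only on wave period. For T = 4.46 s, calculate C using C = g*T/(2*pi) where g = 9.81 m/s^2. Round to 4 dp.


We use the deep-water celerity formula:
C = g * T / (2 * pi)
C = 9.81 * 4.46 / (2 * 3.14159...)
C = 43.752600 / 6.283185
C = 6.9634 m/s

6.9634


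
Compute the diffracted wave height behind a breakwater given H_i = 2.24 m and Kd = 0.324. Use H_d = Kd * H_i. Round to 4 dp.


H_d = Kd * H_i
H_d = 0.324 * 2.24
H_d = 0.7258 m

0.7258


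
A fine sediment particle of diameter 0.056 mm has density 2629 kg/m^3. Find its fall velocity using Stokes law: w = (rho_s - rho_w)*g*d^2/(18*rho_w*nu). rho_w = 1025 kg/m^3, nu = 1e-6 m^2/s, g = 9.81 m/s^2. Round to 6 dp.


w = (rho_s - rho_w) * g * d^2 / (18 * rho_w * nu)
d = 0.056 mm = 0.000056 m
rho_s - rho_w = 2629 - 1025 = 1604
Numerator = 1604 * 9.81 * (0.000056)^2 = 0.000049345713
Denominator = 18 * 1025 * 1e-6 = 0.018450
w = 0.002675 m/s

0.002675


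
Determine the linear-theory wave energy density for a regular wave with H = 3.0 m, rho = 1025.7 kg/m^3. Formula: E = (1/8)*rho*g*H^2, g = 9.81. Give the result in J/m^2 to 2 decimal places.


E = (1/8) * rho * g * H^2
E = (1/8) * 1025.7 * 9.81 * 3.0^2
E = 0.125 * 1025.7 * 9.81 * 9.0000
E = 11319.88 J/m^2

11319.88


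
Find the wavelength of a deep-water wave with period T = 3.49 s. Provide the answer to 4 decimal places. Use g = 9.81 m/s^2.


L0 = g * T^2 / (2 * pi)
L0 = 9.81 * 3.49^2 / (2 * pi)
L0 = 9.81 * 12.1801 / 6.28319
L0 = 119.4868 / 6.28319
L0 = 19.0169 m

19.0169


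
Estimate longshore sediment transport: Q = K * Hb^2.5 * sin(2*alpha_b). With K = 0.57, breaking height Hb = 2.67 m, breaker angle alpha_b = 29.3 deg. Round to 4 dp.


Q = K * Hb^2.5 * sin(2 * alpha_b)
Hb^2.5 = 2.67^2.5 = 11.648719
sin(2 * 29.3) = sin(58.6) = 0.853551
Q = 0.57 * 11.648719 * 0.853551
Q = 5.6674 m^3/s

5.6674


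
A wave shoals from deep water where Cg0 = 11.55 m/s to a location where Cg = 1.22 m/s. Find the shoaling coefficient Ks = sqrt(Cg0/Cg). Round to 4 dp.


Ks = sqrt(Cg0 / Cg)
Ks = sqrt(11.55 / 1.22)
Ks = sqrt(9.4672)
Ks = 3.0769

3.0769


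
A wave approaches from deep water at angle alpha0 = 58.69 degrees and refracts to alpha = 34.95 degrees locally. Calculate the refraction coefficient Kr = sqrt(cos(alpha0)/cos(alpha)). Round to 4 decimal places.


Kr = sqrt(cos(alpha0) / cos(alpha))
cos(58.69) = 0.519668
cos(34.95) = 0.819652
Kr = sqrt(0.519668 / 0.819652)
Kr = sqrt(0.634011)
Kr = 0.7962

0.7962


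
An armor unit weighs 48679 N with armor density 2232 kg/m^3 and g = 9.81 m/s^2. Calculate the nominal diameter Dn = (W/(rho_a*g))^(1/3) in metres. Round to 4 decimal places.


V = W / (rho_a * g)
V = 48679 / (2232 * 9.81)
V = 48679 / 21895.92
V = 2.223200 m^3
Dn = V^(1/3) = 2.223200^(1/3)
Dn = 1.3051 m

1.3051


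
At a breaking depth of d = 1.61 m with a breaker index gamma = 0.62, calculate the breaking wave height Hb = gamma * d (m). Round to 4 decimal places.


Hb = gamma * d
Hb = 0.62 * 1.61
Hb = 0.9982 m

0.9982


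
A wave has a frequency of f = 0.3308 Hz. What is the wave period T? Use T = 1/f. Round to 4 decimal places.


T = 1 / f
T = 1 / 0.3308
T = 3.0230 s

3.0230


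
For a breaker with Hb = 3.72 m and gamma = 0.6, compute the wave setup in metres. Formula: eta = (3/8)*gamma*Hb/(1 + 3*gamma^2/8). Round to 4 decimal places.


eta = (3/8) * gamma * Hb / (1 + 3*gamma^2/8)
Numerator = (3/8) * 0.6 * 3.72 = 0.837000
Denominator = 1 + 3*0.6^2/8 = 1 + 0.135000 = 1.135000
eta = 0.837000 / 1.135000
eta = 0.7374 m

0.7374


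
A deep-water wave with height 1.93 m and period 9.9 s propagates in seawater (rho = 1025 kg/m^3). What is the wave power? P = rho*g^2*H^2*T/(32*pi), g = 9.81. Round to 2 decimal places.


P = rho * g^2 * H^2 * T / (32 * pi)
P = 1025 * 9.81^2 * 1.93^2 * 9.9 / (32 * pi)
P = 1025 * 96.2361 * 3.7249 * 9.9 / 100.53096
P = 36183.61 W/m

36183.61


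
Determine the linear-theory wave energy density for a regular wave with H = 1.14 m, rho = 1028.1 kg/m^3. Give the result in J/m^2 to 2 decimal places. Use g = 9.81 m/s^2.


E = (1/8) * rho * g * H^2
E = (1/8) * 1028.1 * 9.81 * 1.14^2
E = 0.125 * 1028.1 * 9.81 * 1.2996
E = 1638.42 J/m^2

1638.42


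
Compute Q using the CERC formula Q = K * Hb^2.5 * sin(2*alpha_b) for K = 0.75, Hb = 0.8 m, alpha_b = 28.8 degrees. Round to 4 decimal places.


Q = K * Hb^2.5 * sin(2 * alpha_b)
Hb^2.5 = 0.8^2.5 = 0.572433
sin(2 * 28.8) = sin(57.6) = 0.844328
Q = 0.75 * 0.572433 * 0.844328
Q = 0.3625 m^3/s

0.3625


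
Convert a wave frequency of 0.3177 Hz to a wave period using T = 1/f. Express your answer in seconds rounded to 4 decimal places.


T = 1 / f
T = 1 / 0.3177
T = 3.1476 s

3.1476


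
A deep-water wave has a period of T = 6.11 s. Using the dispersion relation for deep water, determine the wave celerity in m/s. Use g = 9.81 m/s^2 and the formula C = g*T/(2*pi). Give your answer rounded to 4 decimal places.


We use the deep-water celerity formula:
C = g * T / (2 * pi)
C = 9.81 * 6.11 / (2 * 3.14159...)
C = 59.939100 / 6.283185
C = 9.5396 m/s

9.5396


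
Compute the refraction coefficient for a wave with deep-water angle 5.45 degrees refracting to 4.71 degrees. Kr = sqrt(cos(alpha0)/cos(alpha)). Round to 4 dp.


Kr = sqrt(cos(alpha0) / cos(alpha))
cos(5.45) = 0.995479
cos(4.71) = 0.996623
Kr = sqrt(0.995479 / 0.996623)
Kr = sqrt(0.998853)
Kr = 0.9994

0.9994


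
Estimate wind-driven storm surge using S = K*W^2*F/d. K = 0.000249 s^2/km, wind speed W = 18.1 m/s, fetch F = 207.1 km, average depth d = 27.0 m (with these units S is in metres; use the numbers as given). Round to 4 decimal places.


S = K * W^2 * F / d
W^2 = 18.1^2 = 327.61
S = 0.000249 * 327.61 * 207.1 / 27.0
Numerator = 0.000249 * 327.61 * 207.1 = 16.894160
S = 16.894160 / 27.0 = 0.6257 m

0.6257


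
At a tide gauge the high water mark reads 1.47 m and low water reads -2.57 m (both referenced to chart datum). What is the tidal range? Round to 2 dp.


Tidal range = High water - Low water
Tidal range = 1.47 - (-2.57)
Tidal range = 4.04 m

4.04


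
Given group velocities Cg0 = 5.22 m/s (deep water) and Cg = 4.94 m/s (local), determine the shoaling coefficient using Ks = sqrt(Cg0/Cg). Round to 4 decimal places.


Ks = sqrt(Cg0 / Cg)
Ks = sqrt(5.22 / 4.94)
Ks = sqrt(1.0567)
Ks = 1.0279

1.0279


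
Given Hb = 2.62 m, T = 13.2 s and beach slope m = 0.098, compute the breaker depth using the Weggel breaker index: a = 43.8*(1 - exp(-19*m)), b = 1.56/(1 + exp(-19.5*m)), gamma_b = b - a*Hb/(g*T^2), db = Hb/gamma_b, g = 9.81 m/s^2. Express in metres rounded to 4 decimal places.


a = 43.8 * (1 - exp(-19 * m))
exp(-19 * 0.098) = exp(-1.8620) = 0.155362
a = 43.8 * (1 - 0.155362) = 36.995162
b = 1.56 / (1 + exp(-19.5 * m))
exp(-19.5 * 0.098) = exp(-1.9110) = 0.147932
b = 1.56 / (1 + 0.147932) = 1.358965
Hb / (g * T^2) = 2.62 / (9.81 * 13.2^2) = 2.62 / 1709.2944 = 0.00153280
gamma_b = b - a * Hb/(g*T^2) = 1.358965 - 36.995162 * 0.00153280 = 1.302259
db = Hb / gamma_b = 2.62 / 1.302259
db = 2.0119 m

2.0119


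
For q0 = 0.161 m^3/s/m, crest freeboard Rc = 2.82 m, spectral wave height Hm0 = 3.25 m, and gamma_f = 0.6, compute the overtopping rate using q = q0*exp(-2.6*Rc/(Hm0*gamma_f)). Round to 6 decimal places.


q = q0 * exp(-2.6 * Rc / (Hm0 * gamma_f))
Exponent = -2.6 * 2.82 / (3.25 * 0.6)
= -2.6 * 2.82 / 1.9500
= -3.760000
exp(-3.760000) = 0.023284
q = 0.161 * 0.023284
q = 0.003749 m^3/s/m

0.003749


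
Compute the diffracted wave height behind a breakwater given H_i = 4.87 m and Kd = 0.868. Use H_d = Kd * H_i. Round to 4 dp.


H_d = Kd * H_i
H_d = 0.868 * 4.87
H_d = 4.2272 m

4.2272


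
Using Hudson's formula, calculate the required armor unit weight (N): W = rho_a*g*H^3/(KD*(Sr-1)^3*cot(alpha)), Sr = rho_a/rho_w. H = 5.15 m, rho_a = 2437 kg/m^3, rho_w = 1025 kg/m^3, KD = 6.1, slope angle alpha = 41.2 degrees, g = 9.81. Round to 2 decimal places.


Sr = rho_a / rho_w = 2437 / 1025 = 2.377561
(Sr - 1) = 1.377561
(Sr - 1)^3 = 2.614162
cot(41.2) = 1 / tan(41.2) = 1 / 0.875434 = 1.142291
Numerator = 2437 * 9.81 * 5.15^3 = 3265473.9509
Denominator = 6.1 * 2.614162 * 1.142291 = 18.215412
W = 3265473.9509 / 18.215412
W = 179269.83 N

179269.83


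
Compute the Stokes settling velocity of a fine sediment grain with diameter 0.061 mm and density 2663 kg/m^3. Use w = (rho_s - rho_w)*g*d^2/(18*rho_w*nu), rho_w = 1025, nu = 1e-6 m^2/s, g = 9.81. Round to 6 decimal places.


w = (rho_s - rho_w) * g * d^2 / (18 * rho_w * nu)
d = 0.061 mm = 0.000061 m
rho_s - rho_w = 2663 - 1025 = 1638
Numerator = 1638 * 9.81 * (0.000061)^2 = 0.000059791930
Denominator = 18 * 1025 * 1e-6 = 0.018450
w = 0.003241 m/s

0.003241


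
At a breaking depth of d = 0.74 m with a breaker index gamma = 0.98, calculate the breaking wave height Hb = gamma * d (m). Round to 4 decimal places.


Hb = gamma * d
Hb = 0.98 * 0.74
Hb = 0.7252 m

0.7252


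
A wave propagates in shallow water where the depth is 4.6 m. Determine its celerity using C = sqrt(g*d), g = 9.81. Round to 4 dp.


Using the shallow-water approximation:
C = sqrt(g * d) = sqrt(9.81 * 4.6)
C = sqrt(45.1260)
C = 6.7176 m/s

6.7176


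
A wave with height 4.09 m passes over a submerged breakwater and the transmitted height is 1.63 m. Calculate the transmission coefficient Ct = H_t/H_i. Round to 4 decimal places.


Ct = H_t / H_i
Ct = 1.63 / 4.09
Ct = 0.3985

0.3985


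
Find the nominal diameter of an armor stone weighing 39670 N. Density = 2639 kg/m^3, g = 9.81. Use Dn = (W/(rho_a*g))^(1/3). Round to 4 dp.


V = W / (rho_a * g)
V = 39670 / (2639 * 9.81)
V = 39670 / 25888.59
V = 1.532335 m^3
Dn = V^(1/3) = 1.532335^(1/3)
Dn = 1.1529 m

1.1529


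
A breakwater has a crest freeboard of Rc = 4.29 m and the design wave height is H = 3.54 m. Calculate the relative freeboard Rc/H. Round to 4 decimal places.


Relative freeboard = Rc / H
= 4.29 / 3.54
= 1.2119

1.2119


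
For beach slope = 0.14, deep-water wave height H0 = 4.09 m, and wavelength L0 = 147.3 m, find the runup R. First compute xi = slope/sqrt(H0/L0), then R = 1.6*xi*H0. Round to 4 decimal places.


xi = slope / sqrt(H0/L0)
H0/L0 = 4.09/147.3 = 0.027766
sqrt(0.027766) = 0.166633
xi = 0.14 / 0.166633 = 0.840171
R = 1.6 * xi * H0 = 1.6 * 0.840171 * 4.09
R = 5.4981 m

5.4981


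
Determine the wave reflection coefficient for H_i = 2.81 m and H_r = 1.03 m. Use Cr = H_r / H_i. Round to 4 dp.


Cr = H_r / H_i
Cr = 1.03 / 2.81
Cr = 0.3665

0.3665


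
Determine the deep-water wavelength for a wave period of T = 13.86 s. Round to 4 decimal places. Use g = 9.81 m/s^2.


L0 = g * T^2 / (2 * pi)
L0 = 9.81 * 13.86^2 / (2 * pi)
L0 = 9.81 * 192.0996 / 6.28319
L0 = 1884.4971 / 6.28319
L0 = 299.9270 m

299.9270


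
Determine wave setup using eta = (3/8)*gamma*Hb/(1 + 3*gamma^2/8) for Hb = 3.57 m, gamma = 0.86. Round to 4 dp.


eta = (3/8) * gamma * Hb / (1 + 3*gamma^2/8)
Numerator = (3/8) * 0.86 * 3.57 = 1.151325
Denominator = 1 + 3*0.86^2/8 = 1 + 0.277350 = 1.277350
eta = 1.151325 / 1.277350
eta = 0.9013 m

0.9013


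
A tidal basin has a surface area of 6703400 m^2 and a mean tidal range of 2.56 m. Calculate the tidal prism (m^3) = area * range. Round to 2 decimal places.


Tidal prism = Area * Tidal range
P = 6703400 * 2.56
P = 17160704.00 m^3

17160704.00


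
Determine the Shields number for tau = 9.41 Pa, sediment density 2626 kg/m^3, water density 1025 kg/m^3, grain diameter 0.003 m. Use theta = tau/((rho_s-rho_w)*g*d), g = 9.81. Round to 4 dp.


theta = tau / ((rho_s - rho_w) * g * d)
rho_s - rho_w = 2626 - 1025 = 1601
Denominator = 1601 * 9.81 * 0.003 = 47.117430
theta = 9.41 / 47.117430
theta = 0.1997

0.1997


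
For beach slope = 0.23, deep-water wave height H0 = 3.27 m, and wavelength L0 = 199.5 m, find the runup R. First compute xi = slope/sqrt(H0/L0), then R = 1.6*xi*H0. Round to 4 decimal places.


xi = slope / sqrt(H0/L0)
H0/L0 = 3.27/199.5 = 0.016391
sqrt(0.016391) = 0.128027
xi = 0.23 / 0.128027 = 1.796493
R = 1.6 * xi * H0 = 1.6 * 1.796493 * 3.27
R = 9.3992 m

9.3992


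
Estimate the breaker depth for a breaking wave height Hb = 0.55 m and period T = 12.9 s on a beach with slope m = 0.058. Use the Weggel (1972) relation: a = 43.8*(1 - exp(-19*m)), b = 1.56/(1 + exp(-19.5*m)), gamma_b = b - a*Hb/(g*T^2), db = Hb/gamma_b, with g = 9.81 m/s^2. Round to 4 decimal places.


a = 43.8 * (1 - exp(-19 * m))
exp(-19 * 0.058) = exp(-1.1020) = 0.332206
a = 43.8 * (1 - 0.332206) = 29.249377
b = 1.56 / (1 + exp(-19.5 * m))
exp(-19.5 * 0.058) = exp(-1.1310) = 0.322710
b = 1.56 / (1 + 0.322710) = 1.179397
Hb / (g * T^2) = 0.55 / (9.81 * 12.9^2) = 0.55 / 1632.4821 = 0.00033691
gamma_b = b - a * Hb/(g*T^2) = 1.179397 - 29.249377 * 0.00033691 = 1.169542
db = Hb / gamma_b = 0.55 / 1.169542
db = 0.4703 m

0.4703


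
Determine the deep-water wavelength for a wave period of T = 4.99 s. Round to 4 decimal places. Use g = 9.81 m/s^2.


L0 = g * T^2 / (2 * pi)
L0 = 9.81 * 4.99^2 / (2 * pi)
L0 = 9.81 * 24.9001 / 6.28319
L0 = 244.2700 / 6.28319
L0 = 38.8768 m

38.8768


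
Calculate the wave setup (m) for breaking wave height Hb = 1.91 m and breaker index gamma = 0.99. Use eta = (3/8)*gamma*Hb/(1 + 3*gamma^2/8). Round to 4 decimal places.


eta = (3/8) * gamma * Hb / (1 + 3*gamma^2/8)
Numerator = (3/8) * 0.99 * 1.91 = 0.709087
Denominator = 1 + 3*0.99^2/8 = 1 + 0.367538 = 1.367538
eta = 0.709087 / 1.367538
eta = 0.5185 m

0.5185


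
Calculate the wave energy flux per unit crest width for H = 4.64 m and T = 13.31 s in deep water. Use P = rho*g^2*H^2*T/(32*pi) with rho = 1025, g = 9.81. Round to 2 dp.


P = rho * g^2 * H^2 * T / (32 * pi)
P = 1025 * 9.81^2 * 4.64^2 * 13.31 / (32 * pi)
P = 1025 * 96.2361 * 21.5296 * 13.31 / 100.53096
P = 281174.57 W/m

281174.57


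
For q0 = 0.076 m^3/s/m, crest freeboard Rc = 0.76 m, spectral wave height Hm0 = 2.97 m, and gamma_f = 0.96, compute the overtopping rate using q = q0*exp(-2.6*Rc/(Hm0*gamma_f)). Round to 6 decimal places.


q = q0 * exp(-2.6 * Rc / (Hm0 * gamma_f))
Exponent = -2.6 * 0.76 / (2.97 * 0.96)
= -2.6 * 0.76 / 2.8512
= -0.693042
exp(-0.693042) = 0.500053
q = 0.076 * 0.500053
q = 0.038004 m^3/s/m

0.038004


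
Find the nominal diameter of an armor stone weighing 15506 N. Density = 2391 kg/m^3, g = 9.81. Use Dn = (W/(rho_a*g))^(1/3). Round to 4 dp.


V = W / (rho_a * g)
V = 15506 / (2391 * 9.81)
V = 15506 / 23455.71
V = 0.661076 m^3
Dn = V^(1/3) = 0.661076^(1/3)
Dn = 0.8711 m

0.8711


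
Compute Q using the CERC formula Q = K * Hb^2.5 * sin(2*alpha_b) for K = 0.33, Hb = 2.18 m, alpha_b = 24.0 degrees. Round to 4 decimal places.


Q = K * Hb^2.5 * sin(2 * alpha_b)
Hb^2.5 = 2.18^2.5 = 7.016835
sin(2 * 24.0) = sin(48.0) = 0.743145
Q = 0.33 * 7.016835 * 0.743145
Q = 1.7208 m^3/s

1.7208


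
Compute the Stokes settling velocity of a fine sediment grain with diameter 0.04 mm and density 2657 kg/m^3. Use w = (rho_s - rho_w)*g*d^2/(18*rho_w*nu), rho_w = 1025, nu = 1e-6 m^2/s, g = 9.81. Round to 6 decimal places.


w = (rho_s - rho_w) * g * d^2 / (18 * rho_w * nu)
d = 0.04 mm = 0.000040 m
rho_s - rho_w = 2657 - 1025 = 1632
Numerator = 1632 * 9.81 * (0.000040)^2 = 0.000025615872
Denominator = 18 * 1025 * 1e-6 = 0.018450
w = 0.001388 m/s

0.001388


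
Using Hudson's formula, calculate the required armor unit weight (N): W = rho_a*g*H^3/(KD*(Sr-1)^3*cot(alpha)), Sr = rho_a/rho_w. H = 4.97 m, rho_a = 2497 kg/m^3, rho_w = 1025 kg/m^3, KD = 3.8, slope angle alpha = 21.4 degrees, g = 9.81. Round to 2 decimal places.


Sr = rho_a / rho_w = 2497 / 1025 = 2.436098
(Sr - 1) = 1.436098
(Sr - 1)^3 = 2.961773
cot(21.4) = 1 / tan(21.4) = 1 / 0.391896 = 2.551699
Numerator = 2497 * 9.81 * 4.97^3 = 3007161.2463
Denominator = 3.8 * 2.961773 * 2.551699 = 28.718709
W = 3007161.2463 / 28.718709
W = 104710.88 N

104710.88


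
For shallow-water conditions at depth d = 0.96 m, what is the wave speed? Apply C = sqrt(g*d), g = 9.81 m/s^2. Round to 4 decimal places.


Using the shallow-water approximation:
C = sqrt(g * d) = sqrt(9.81 * 0.96)
C = sqrt(9.4176)
C = 3.0688 m/s

3.0688


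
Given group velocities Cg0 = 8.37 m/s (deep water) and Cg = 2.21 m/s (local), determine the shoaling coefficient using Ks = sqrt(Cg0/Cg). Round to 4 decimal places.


Ks = sqrt(Cg0 / Cg)
Ks = sqrt(8.37 / 2.21)
Ks = sqrt(3.7873)
Ks = 1.9461

1.9461


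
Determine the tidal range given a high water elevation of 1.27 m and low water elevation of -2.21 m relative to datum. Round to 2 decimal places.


Tidal range = High water - Low water
Tidal range = 1.27 - (-2.21)
Tidal range = 3.48 m

3.48


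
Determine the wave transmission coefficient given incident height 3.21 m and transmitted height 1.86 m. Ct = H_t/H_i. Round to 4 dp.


Ct = H_t / H_i
Ct = 1.86 / 3.21
Ct = 0.5794

0.5794


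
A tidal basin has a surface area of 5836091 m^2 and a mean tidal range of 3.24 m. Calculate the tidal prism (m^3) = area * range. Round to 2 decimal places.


Tidal prism = Area * Tidal range
P = 5836091 * 3.24
P = 18908934.84 m^3

18908934.84


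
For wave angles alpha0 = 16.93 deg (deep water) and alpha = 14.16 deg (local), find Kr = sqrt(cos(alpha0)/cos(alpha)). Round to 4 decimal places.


Kr = sqrt(cos(alpha0) / cos(alpha))
cos(16.93) = 0.956661
cos(14.16) = 0.969616
Kr = sqrt(0.956661 / 0.969616)
Kr = sqrt(0.986639)
Kr = 0.9933

0.9933


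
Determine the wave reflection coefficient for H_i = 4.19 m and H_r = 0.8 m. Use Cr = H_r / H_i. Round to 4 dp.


Cr = H_r / H_i
Cr = 0.8 / 4.19
Cr = 0.1909

0.1909


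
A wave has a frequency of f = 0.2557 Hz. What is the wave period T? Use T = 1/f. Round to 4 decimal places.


T = 1 / f
T = 1 / 0.2557
T = 3.9108 s

3.9108


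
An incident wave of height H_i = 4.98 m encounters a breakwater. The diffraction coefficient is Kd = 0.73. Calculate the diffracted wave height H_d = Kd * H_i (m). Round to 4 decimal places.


H_d = Kd * H_i
H_d = 0.73 * 4.98
H_d = 3.6354 m

3.6354


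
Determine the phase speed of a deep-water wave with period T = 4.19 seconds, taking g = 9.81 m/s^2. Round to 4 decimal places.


We use the deep-water celerity formula:
C = g * T / (2 * pi)
C = 9.81 * 4.19 / (2 * 3.14159...)
C = 41.103900 / 6.283185
C = 6.5419 m/s

6.5419


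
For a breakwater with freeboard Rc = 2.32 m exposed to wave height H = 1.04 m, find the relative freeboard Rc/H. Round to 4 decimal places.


Relative freeboard = Rc / H
= 2.32 / 1.04
= 2.2308

2.2308


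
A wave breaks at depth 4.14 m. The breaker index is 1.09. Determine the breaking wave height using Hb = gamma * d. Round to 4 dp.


Hb = gamma * d
Hb = 1.09 * 4.14
Hb = 4.5126 m

4.5126


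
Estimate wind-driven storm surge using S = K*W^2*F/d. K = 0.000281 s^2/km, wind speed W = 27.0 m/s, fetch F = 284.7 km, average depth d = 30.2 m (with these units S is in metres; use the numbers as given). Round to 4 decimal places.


S = K * W^2 * F / d
W^2 = 27.0^2 = 729.00
S = 0.000281 * 729.00 * 284.7 / 30.2
Numerator = 0.000281 * 729.00 * 284.7 = 58.320510
S = 58.320510 / 30.2 = 1.9311 m

1.9311


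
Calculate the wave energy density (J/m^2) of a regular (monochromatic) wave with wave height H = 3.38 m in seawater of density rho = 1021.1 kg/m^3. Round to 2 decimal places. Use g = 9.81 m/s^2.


E = (1/8) * rho * g * H^2
E = (1/8) * 1021.1 * 9.81 * 3.38^2
E = 0.125 * 1021.1 * 9.81 * 11.4244
E = 14304.76 J/m^2

14304.76


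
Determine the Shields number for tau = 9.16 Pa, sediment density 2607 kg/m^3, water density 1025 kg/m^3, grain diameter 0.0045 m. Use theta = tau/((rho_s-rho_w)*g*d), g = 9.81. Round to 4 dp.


theta = tau / ((rho_s - rho_w) * g * d)
rho_s - rho_w = 2607 - 1025 = 1582
Denominator = 1582 * 9.81 * 0.0045 = 69.837390
theta = 9.16 / 69.837390
theta = 0.1312

0.1312


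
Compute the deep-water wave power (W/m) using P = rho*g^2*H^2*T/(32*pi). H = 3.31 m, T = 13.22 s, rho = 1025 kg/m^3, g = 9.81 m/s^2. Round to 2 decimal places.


P = rho * g^2 * H^2 * T / (32 * pi)
P = 1025 * 9.81^2 * 3.31^2 * 13.22 / (32 * pi)
P = 1025 * 96.2361 * 10.9561 * 13.22 / 100.53096
P = 142118.13 W/m

142118.13


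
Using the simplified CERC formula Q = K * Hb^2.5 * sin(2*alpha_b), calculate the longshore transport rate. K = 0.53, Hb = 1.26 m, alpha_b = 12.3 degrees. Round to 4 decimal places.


Q = K * Hb^2.5 * sin(2 * alpha_b)
Hb^2.5 = 1.26^2.5 = 1.782077
sin(2 * 12.3) = sin(24.6) = 0.416281
Q = 0.53 * 1.782077 * 0.416281
Q = 0.3932 m^3/s

0.3932


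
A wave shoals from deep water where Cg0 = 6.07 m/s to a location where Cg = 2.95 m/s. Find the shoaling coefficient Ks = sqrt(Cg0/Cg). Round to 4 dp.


Ks = sqrt(Cg0 / Cg)
Ks = sqrt(6.07 / 2.95)
Ks = sqrt(2.0576)
Ks = 1.4344

1.4344


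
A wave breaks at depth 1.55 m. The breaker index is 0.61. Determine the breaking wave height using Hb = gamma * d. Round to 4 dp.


Hb = gamma * d
Hb = 0.61 * 1.55
Hb = 0.9455 m

0.9455


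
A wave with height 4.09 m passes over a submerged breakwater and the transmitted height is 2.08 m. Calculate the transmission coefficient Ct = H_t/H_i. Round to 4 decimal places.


Ct = H_t / H_i
Ct = 2.08 / 4.09
Ct = 0.5086

0.5086


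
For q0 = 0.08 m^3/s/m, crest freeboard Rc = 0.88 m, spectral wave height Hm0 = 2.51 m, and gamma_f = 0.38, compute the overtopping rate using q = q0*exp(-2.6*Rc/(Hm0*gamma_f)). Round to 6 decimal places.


q = q0 * exp(-2.6 * Rc / (Hm0 * gamma_f))
Exponent = -2.6 * 0.88 / (2.51 * 0.38)
= -2.6 * 0.88 / 0.9538
= -2.398826
exp(-2.398826) = 0.090825
q = 0.08 * 0.090825
q = 0.007266 m^3/s/m

0.007266


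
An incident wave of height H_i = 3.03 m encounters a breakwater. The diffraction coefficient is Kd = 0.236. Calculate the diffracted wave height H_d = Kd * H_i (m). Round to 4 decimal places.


H_d = Kd * H_i
H_d = 0.236 * 3.03
H_d = 0.7151 m

0.7151


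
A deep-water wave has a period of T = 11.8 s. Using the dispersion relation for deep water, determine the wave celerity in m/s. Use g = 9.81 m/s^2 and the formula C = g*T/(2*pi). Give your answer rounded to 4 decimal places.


We use the deep-water celerity formula:
C = g * T / (2 * pi)
C = 9.81 * 11.8 / (2 * 3.14159...)
C = 115.758000 / 6.283185
C = 18.4235 m/s

18.4235


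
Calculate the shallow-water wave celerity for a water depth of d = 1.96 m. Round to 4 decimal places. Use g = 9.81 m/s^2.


Using the shallow-water approximation:
C = sqrt(g * d) = sqrt(9.81 * 1.96)
C = sqrt(19.2276)
C = 4.3849 m/s

4.3849


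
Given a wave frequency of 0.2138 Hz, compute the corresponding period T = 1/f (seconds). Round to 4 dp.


T = 1 / f
T = 1 / 0.2138
T = 4.6773 s

4.6773


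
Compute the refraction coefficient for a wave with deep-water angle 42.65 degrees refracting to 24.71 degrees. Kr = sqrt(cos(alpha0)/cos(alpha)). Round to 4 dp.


Kr = sqrt(cos(alpha0) / cos(alpha))
cos(42.65) = 0.735506
cos(24.71) = 0.908435
Kr = sqrt(0.735506 / 0.908435)
Kr = sqrt(0.809641)
Kr = 0.8998

0.8998


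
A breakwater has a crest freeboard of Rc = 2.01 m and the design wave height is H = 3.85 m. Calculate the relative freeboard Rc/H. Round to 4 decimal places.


Relative freeboard = Rc / H
= 2.01 / 3.85
= 0.5221

0.5221


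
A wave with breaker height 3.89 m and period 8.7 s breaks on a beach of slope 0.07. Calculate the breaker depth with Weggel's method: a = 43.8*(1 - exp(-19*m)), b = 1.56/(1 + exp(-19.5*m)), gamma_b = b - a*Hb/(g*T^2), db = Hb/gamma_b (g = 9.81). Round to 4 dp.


a = 43.8 * (1 - exp(-19 * m))
exp(-19 * 0.07) = exp(-1.3300) = 0.264477
a = 43.8 * (1 - 0.264477) = 32.215896
b = 1.56 / (1 + exp(-19.5 * m))
exp(-19.5 * 0.07) = exp(-1.3650) = 0.255381
b = 1.56 / (1 + 0.255381) = 1.242651
Hb / (g * T^2) = 3.89 / (9.81 * 8.7^2) = 3.89 / 742.5189 = 0.00523892
gamma_b = b - a * Hb/(g*T^2) = 1.242651 - 32.215896 * 0.00523892 = 1.073874
db = Hb / gamma_b = 3.89 / 1.073874
db = 3.6224 m

3.6224


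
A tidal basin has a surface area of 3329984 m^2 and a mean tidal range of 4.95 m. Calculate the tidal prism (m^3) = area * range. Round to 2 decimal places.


Tidal prism = Area * Tidal range
P = 3329984 * 4.95
P = 16483420.80 m^3

16483420.80


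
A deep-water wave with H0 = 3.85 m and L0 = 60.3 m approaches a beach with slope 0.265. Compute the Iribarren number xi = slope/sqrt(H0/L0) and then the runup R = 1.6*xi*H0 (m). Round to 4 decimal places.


xi = slope / sqrt(H0/L0)
H0/L0 = 3.85/60.3 = 0.063847
sqrt(0.063847) = 0.252680
xi = 0.265 / 0.252680 = 1.048755
R = 1.6 * xi * H0 = 1.6 * 1.048755 * 3.85
R = 6.4603 m

6.4603


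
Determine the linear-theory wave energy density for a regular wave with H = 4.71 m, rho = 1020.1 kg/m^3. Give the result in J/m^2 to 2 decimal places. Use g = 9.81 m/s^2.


E = (1/8) * rho * g * H^2
E = (1/8) * 1020.1 * 9.81 * 4.71^2
E = 0.125 * 1020.1 * 9.81 * 22.1841
E = 27750.04 J/m^2

27750.04


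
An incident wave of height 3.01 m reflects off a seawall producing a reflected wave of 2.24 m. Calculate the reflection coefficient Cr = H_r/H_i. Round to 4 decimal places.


Cr = H_r / H_i
Cr = 2.24 / 3.01
Cr = 0.7442

0.7442


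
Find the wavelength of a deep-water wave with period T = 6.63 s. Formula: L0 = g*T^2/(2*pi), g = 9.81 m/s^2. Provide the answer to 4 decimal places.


L0 = g * T^2 / (2 * pi)
L0 = 9.81 * 6.63^2 / (2 * pi)
L0 = 9.81 * 43.9569 / 6.28319
L0 = 431.2172 / 6.28319
L0 = 68.6303 m

68.6303


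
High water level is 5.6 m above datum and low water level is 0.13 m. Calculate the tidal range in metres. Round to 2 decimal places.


Tidal range = High water - Low water
Tidal range = 5.6 - (0.13)
Tidal range = 5.47 m

5.47


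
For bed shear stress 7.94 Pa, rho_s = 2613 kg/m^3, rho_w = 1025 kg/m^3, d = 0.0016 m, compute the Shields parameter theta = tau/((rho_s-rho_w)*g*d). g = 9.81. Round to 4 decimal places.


theta = tau / ((rho_s - rho_w) * g * d)
rho_s - rho_w = 2613 - 1025 = 1588
Denominator = 1588 * 9.81 * 0.0016 = 24.925248
theta = 7.94 / 24.925248
theta = 0.3186

0.3186


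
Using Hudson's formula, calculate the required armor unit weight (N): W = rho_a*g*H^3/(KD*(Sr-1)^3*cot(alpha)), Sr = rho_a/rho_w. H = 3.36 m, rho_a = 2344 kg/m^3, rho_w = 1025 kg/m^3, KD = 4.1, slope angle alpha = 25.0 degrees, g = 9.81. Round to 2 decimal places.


Sr = rho_a / rho_w = 2344 / 1025 = 2.286829
(Sr - 1) = 1.286829
(Sr - 1)^3 = 2.130899
cot(25.0) = 1 / tan(25.0) = 1 / 0.466308 = 2.144507
Numerator = 2344 * 9.81 * 3.36^3 = 872256.9668
Denominator = 4.1 * 2.130899 * 2.144507 = 18.735880
W = 872256.9668 / 18.735880
W = 46555.43 N

46555.43


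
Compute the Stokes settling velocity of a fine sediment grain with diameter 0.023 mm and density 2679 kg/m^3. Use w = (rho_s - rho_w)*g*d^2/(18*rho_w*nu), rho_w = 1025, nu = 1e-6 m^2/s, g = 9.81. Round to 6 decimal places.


w = (rho_s - rho_w) * g * d^2 / (18 * rho_w * nu)
d = 0.023 mm = 0.000023 m
rho_s - rho_w = 2679 - 1025 = 1654
Numerator = 1654 * 9.81 * (0.000023)^2 = 0.000008583416
Denominator = 18 * 1025 * 1e-6 = 0.018450
w = 0.000465 m/s

0.000465


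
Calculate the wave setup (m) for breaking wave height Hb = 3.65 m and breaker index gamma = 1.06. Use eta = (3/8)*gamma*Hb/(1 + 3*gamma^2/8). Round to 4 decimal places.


eta = (3/8) * gamma * Hb / (1 + 3*gamma^2/8)
Numerator = (3/8) * 1.06 * 3.65 = 1.450875
Denominator = 1 + 3*1.06^2/8 = 1 + 0.421350 = 1.421350
eta = 1.450875 / 1.421350
eta = 1.0208 m

1.0208


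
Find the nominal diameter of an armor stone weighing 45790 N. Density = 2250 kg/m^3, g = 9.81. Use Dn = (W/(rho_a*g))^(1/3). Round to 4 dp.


V = W / (rho_a * g)
V = 45790 / (2250 * 9.81)
V = 45790 / 22072.50
V = 2.074527 m^3
Dn = V^(1/3) = 2.074527^(1/3)
Dn = 1.2754 m

1.2754


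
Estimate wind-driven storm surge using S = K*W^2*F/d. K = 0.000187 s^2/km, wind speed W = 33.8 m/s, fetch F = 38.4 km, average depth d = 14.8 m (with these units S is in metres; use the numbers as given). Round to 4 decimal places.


S = K * W^2 * F / d
W^2 = 33.8^2 = 1142.44
S = 0.000187 * 1142.44 * 38.4 / 14.8
Numerator = 0.000187 * 1142.44 * 38.4 = 8.203633
S = 8.203633 / 14.8 = 0.5543 m

0.5543


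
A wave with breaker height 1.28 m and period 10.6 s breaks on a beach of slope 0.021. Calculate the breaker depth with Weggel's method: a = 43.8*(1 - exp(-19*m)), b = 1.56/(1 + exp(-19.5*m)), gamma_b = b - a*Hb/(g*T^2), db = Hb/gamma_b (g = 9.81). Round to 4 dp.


a = 43.8 * (1 - exp(-19 * m))
exp(-19 * 0.021) = exp(-0.3990) = 0.670991
a = 43.8 * (1 - 0.670991) = 14.410607
b = 1.56 / (1 + exp(-19.5 * m))
exp(-19.5 * 0.021) = exp(-0.4095) = 0.663982
b = 1.56 / (1 + 0.663982) = 0.937510
Hb / (g * T^2) = 1.28 / (9.81 * 10.6^2) = 1.28 / 1102.2516 = 0.00116126
gamma_b = b - a * Hb/(g*T^2) = 0.937510 - 14.410607 * 0.00116126 = 0.920776
db = Hb / gamma_b = 1.28 / 0.920776
db = 1.3901 m

1.3901


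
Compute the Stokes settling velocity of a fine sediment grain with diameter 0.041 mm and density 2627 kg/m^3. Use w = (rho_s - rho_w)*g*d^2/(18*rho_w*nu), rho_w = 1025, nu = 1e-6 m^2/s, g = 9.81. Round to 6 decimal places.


w = (rho_s - rho_w) * g * d^2 / (18 * rho_w * nu)
d = 0.041 mm = 0.000041 m
rho_s - rho_w = 2627 - 1025 = 1602
Numerator = 1602 * 9.81 * (0.000041)^2 = 0.000026417957
Denominator = 18 * 1025 * 1e-6 = 0.018450
w = 0.001432 m/s

0.001432


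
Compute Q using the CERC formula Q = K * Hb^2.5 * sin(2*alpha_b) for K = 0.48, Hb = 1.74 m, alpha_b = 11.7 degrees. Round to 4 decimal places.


Q = K * Hb^2.5 * sin(2 * alpha_b)
Hb^2.5 = 1.74^2.5 = 3.993679
sin(2 * 11.7) = sin(23.4) = 0.397148
Q = 0.48 * 3.993679 * 0.397148
Q = 0.7613 m^3/s

0.7613


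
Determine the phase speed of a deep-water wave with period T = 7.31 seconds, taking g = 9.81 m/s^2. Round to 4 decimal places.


We use the deep-water celerity formula:
C = g * T / (2 * pi)
C = 9.81 * 7.31 / (2 * 3.14159...)
C = 71.711100 / 6.283185
C = 11.4132 m/s

11.4132


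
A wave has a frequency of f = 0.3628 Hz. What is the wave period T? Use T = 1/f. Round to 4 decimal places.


T = 1 / f
T = 1 / 0.3628
T = 2.7563 s

2.7563


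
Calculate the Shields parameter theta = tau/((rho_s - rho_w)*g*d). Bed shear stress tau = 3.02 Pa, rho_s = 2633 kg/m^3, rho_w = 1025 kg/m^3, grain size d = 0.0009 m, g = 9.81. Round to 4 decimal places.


theta = tau / ((rho_s - rho_w) * g * d)
rho_s - rho_w = 2633 - 1025 = 1608
Denominator = 1608 * 9.81 * 0.0009 = 14.197032
theta = 3.02 / 14.197032
theta = 0.2127

0.2127


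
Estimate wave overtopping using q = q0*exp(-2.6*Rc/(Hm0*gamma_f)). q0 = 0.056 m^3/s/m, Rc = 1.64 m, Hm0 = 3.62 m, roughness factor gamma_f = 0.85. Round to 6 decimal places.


q = q0 * exp(-2.6 * Rc / (Hm0 * gamma_f))
Exponent = -2.6 * 1.64 / (3.62 * 0.85)
= -2.6 * 1.64 / 3.0770
= -1.385765
exp(-1.385765) = 0.250132
q = 0.056 * 0.250132
q = 0.014007 m^3/s/m

0.014007


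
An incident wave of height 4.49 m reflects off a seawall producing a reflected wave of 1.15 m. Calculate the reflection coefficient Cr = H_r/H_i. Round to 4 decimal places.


Cr = H_r / H_i
Cr = 1.15 / 4.49
Cr = 0.2561

0.2561


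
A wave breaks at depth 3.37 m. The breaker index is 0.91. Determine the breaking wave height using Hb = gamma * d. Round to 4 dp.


Hb = gamma * d
Hb = 0.91 * 3.37
Hb = 3.0667 m

3.0667


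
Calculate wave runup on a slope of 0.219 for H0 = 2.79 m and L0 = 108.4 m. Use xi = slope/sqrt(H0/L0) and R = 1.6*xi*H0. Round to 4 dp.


xi = slope / sqrt(H0/L0)
H0/L0 = 2.79/108.4 = 0.025738
sqrt(0.025738) = 0.160431
xi = 0.219 / 0.160431 = 1.365075
R = 1.6 * xi * H0 = 1.6 * 1.365075 * 2.79
R = 6.0937 m

6.0937


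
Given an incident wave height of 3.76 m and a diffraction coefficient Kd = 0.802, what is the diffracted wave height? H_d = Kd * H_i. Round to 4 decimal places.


H_d = Kd * H_i
H_d = 0.802 * 3.76
H_d = 3.0155 m

3.0155


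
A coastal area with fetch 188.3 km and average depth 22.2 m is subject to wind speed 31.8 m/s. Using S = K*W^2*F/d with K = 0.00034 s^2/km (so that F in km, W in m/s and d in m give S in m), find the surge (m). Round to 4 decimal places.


S = K * W^2 * F / d
W^2 = 31.8^2 = 1011.24
S = 0.00034 * 1011.24 * 188.3 / 22.2
Numerator = 0.00034 * 1011.24 * 188.3 = 64.741607
S = 64.741607 / 22.2 = 2.9163 m

2.9163


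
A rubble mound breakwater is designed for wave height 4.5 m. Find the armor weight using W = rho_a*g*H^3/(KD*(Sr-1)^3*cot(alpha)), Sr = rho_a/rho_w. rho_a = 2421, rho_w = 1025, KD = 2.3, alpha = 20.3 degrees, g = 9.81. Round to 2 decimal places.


Sr = rho_a / rho_w = 2421 / 1025 = 2.361951
(Sr - 1) = 1.361951
(Sr - 1)^3 = 2.526298
cot(20.3) = 1 / tan(20.3) = 1 / 0.369911 = 2.703351
Numerator = 2421 * 9.81 * 4.5^3 = 2164219.6613
Denominator = 2.3 * 2.526298 * 2.703351 = 15.707786
W = 2164219.6613 / 15.707786
W = 137780.06 N

137780.06


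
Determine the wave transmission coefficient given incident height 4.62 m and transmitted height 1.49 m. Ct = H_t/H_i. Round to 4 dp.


Ct = H_t / H_i
Ct = 1.49 / 4.62
Ct = 0.3225

0.3225


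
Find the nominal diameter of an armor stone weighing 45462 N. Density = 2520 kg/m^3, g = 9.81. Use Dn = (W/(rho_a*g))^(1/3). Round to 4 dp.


V = W / (rho_a * g)
V = 45462 / (2520 * 9.81)
V = 45462 / 24721.20
V = 1.838988 m^3
Dn = V^(1/3) = 1.838988^(1/3)
Dn = 1.2252 m

1.2252


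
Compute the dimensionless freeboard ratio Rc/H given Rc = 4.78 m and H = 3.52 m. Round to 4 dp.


Relative freeboard = Rc / H
= 4.78 / 3.52
= 1.3580

1.3580


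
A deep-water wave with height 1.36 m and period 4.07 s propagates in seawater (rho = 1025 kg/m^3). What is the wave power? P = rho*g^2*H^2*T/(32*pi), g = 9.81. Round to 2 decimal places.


P = rho * g^2 * H^2 * T / (32 * pi)
P = 1025 * 9.81^2 * 1.36^2 * 4.07 / (32 * pi)
P = 1025 * 96.2361 * 1.8496 * 4.07 / 100.53096
P = 7386.42 W/m

7386.42


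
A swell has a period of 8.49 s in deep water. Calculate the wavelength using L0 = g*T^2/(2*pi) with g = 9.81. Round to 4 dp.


L0 = g * T^2 / (2 * pi)
L0 = 9.81 * 8.49^2 / (2 * pi)
L0 = 9.81 * 72.0801 / 6.28319
L0 = 707.1058 / 6.28319
L0 = 112.5394 m

112.5394


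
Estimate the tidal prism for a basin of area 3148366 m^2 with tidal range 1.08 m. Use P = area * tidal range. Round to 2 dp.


Tidal prism = Area * Tidal range
P = 3148366 * 1.08
P = 3400235.28 m^3

3400235.28


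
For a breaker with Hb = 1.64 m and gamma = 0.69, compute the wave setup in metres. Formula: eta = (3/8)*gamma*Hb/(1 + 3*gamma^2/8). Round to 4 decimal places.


eta = (3/8) * gamma * Hb / (1 + 3*gamma^2/8)
Numerator = (3/8) * 0.69 * 1.64 = 0.424350
Denominator = 1 + 3*0.69^2/8 = 1 + 0.178538 = 1.178538
eta = 0.424350 / 1.178538
eta = 0.3601 m

0.3601


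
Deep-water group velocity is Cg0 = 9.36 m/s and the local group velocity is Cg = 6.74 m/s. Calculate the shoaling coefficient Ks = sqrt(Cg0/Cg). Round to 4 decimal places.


Ks = sqrt(Cg0 / Cg)
Ks = sqrt(9.36 / 6.74)
Ks = sqrt(1.3887)
Ks = 1.1784

1.1784


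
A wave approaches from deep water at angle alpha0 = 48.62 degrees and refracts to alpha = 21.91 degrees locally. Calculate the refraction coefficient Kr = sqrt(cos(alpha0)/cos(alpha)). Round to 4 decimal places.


Kr = sqrt(cos(alpha0) / cos(alpha))
cos(48.62) = 0.661050
cos(21.91) = 0.927771
Kr = sqrt(0.661050 / 0.927771)
Kr = sqrt(0.712514)
Kr = 0.8441

0.8441


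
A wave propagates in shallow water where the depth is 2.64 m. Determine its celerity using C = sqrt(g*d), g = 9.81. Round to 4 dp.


Using the shallow-water approximation:
C = sqrt(g * d) = sqrt(9.81 * 2.64)
C = sqrt(25.8984)
C = 5.0890 m/s

5.0890


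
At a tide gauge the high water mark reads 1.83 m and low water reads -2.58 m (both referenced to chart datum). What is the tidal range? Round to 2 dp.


Tidal range = High water - Low water
Tidal range = 1.83 - (-2.58)
Tidal range = 4.41 m

4.41


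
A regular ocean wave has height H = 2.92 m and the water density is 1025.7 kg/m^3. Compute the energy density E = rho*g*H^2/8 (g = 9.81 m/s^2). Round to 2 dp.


E = (1/8) * rho * g * H^2
E = (1/8) * 1025.7 * 9.81 * 2.92^2
E = 0.125 * 1025.7 * 9.81 * 8.5264
E = 10724.20 J/m^2

10724.20


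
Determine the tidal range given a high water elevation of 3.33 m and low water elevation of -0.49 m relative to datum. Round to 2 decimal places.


Tidal range = High water - Low water
Tidal range = 3.33 - (-0.49)
Tidal range = 3.82 m

3.82


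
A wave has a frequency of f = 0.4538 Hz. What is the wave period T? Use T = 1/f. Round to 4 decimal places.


T = 1 / f
T = 1 / 0.4538
T = 2.2036 s

2.2036


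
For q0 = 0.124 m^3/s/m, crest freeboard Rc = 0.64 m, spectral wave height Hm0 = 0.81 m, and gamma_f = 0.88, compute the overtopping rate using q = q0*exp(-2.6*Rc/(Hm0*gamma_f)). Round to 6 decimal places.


q = q0 * exp(-2.6 * Rc / (Hm0 * gamma_f))
Exponent = -2.6 * 0.64 / (0.81 * 0.88)
= -2.6 * 0.64 / 0.7128
= -2.334456
exp(-2.334456) = 0.096863
q = 0.124 * 0.096863
q = 0.012011 m^3/s/m

0.012011


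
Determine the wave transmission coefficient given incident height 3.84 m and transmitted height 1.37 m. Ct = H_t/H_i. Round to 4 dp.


Ct = H_t / H_i
Ct = 1.37 / 3.84
Ct = 0.3568

0.3568


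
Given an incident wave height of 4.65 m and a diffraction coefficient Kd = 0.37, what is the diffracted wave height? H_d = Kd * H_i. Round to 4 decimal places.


H_d = Kd * H_i
H_d = 0.37 * 4.65
H_d = 1.7205 m

1.7205


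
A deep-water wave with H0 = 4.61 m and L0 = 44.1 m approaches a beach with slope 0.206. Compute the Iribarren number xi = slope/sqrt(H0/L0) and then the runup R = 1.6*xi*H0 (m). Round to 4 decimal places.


xi = slope / sqrt(H0/L0)
H0/L0 = 4.61/44.1 = 0.104535
sqrt(0.104535) = 0.323319
xi = 0.206 / 0.323319 = 0.637142
R = 1.6 * xi * H0 = 1.6 * 0.637142 * 4.61
R = 4.6996 m

4.6996


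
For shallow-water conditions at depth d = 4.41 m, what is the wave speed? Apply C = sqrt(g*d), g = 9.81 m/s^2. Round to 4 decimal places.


Using the shallow-water approximation:
C = sqrt(g * d) = sqrt(9.81 * 4.41)
C = sqrt(43.2621)
C = 6.5774 m/s

6.5774


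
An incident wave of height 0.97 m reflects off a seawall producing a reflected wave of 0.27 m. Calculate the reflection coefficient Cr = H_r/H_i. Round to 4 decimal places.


Cr = H_r / H_i
Cr = 0.27 / 0.97
Cr = 0.2784

0.2784


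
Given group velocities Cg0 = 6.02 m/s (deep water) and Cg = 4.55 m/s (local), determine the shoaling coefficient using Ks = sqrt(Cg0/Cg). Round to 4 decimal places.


Ks = sqrt(Cg0 / Cg)
Ks = sqrt(6.02 / 4.55)
Ks = sqrt(1.3231)
Ks = 1.1503

1.1503


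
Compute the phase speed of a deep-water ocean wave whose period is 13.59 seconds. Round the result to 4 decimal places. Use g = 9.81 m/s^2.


We use the deep-water celerity formula:
C = g * T / (2 * pi)
C = 9.81 * 13.59 / (2 * 3.14159...)
C = 133.317900 / 6.283185
C = 21.2182 m/s

21.2182


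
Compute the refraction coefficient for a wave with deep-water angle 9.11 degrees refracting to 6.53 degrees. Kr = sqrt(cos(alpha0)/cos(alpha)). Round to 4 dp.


Kr = sqrt(cos(alpha0) / cos(alpha))
cos(9.11) = 0.987386
cos(6.53) = 0.993512
Kr = sqrt(0.987386 / 0.993512)
Kr = sqrt(0.993834)
Kr = 0.9969

0.9969


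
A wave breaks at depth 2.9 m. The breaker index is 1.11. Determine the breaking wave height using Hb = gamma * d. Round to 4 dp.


Hb = gamma * d
Hb = 1.11 * 2.9
Hb = 3.2190 m

3.2190


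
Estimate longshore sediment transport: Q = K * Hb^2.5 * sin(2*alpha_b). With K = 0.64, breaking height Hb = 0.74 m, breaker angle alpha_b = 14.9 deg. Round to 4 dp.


Q = K * Hb^2.5 * sin(2 * alpha_b)
Hb^2.5 = 0.74^2.5 = 0.471063
sin(2 * 14.9) = sin(29.8) = 0.496974
Q = 0.64 * 0.471063 * 0.496974
Q = 0.1498 m^3/s

0.1498
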